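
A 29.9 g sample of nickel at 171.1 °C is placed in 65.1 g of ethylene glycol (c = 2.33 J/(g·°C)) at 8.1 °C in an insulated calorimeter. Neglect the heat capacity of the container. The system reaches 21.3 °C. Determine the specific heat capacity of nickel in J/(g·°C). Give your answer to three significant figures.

q_gained = (65.1 × 2.33) × (21.3 − 8.1) = 2002 J
q_lost = 29.9 × c × (171.1 − 21.3) = 4479.02 c
Set equal: c = 2002 / 4479.02 = 0.447 J/(g·°C)

c = 0.447 J/(g·°C)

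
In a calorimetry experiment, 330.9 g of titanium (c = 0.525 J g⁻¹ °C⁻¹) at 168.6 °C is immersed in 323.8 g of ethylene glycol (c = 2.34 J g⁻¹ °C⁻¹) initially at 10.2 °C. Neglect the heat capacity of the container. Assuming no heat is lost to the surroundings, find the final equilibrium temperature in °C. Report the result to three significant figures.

T_f = 39.7 °C

Heat lost by titanium = heat gained by ethylene glycol.
(330.9)(0.525)(168.6 − T) = (323.8)(2.34)(T − 10.2)
173.7225 (168.6 − T) = 757.692 (T − 10.2)
29290 − 173.7225 T = 757.692 T − 7728.5
37018.5 = 931.4145 T
T = 39.74 °C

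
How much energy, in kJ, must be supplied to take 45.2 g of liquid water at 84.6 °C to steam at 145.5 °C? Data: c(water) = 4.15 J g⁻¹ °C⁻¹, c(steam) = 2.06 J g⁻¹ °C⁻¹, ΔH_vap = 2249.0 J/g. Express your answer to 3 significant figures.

q = 109 kJ

q1 (heat water 84.6→100.0 °C): 45.2 × 4.15 × 15.4 = 2889 J
q2 (vaporize at 100 °C): 45.2 × 2249.0 = 101655 J
q3 (heat steam 100.0→145.5 °C): 45.2 × 2.06 × 45.5 = 4237 J
Total: 2889 + 101655 + 4237 = 108781 J = 109 kJ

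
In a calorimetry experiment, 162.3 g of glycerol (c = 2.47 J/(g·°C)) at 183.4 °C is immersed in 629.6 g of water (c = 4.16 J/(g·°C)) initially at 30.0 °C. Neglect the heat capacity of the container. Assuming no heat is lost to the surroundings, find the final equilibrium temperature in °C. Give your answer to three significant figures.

Heat lost by glycerol = heat gained by water.
(162.3)(2.47)(183.4 − T) = (629.6)(4.16)(T − 30.0)
400.881 (183.4 − T) = 2619.136 (T − 30.0)
73522 − 400.881 T = 2619.136 T − 78574
152096 = 3020.017 T
T = 50.36 °C

T_f = 50.4 °C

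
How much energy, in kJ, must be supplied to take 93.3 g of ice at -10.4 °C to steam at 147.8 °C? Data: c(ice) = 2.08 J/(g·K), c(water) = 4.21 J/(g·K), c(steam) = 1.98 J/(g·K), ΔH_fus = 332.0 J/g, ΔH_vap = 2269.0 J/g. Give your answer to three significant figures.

q = 293 kJ

q1 (heat ice -10.4→0.0 °C): 93.3 × 2.08 × 10.4 = 2018 J
q2 (melt at 0 °C): 93.3 × 332.0 = 30976 J
q3 (heat water 0.0→100.0 °C): 93.3 × 4.21 × 100.0 = 39279 J
q4 (vaporize at 100 °C): 93.3 × 2269.0 = 211698 J
q5 (heat steam 100.0→147.8 °C): 93.3 × 1.98 × 47.8 = 8830 J
Total: 2018 + 30976 + 39279 + 211698 + 8830 = 292801 J = 293 kJ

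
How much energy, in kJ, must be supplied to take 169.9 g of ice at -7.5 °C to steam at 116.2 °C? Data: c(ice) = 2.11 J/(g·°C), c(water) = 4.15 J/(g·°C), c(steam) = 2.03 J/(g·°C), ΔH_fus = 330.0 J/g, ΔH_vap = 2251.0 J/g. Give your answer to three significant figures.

q1 (heat ice -7.5→0.0 °C): 169.9 × 2.11 × 7.5 = 2689 J
q2 (melt at 0 °C): 169.9 × 330.0 = 56067 J
q3 (heat water 0.0→100.0 °C): 169.9 × 4.15 × 100.0 = 70509 J
q4 (vaporize at 100 °C): 169.9 × 2251.0 = 382445 J
q5 (heat steam 100.0→116.2 °C): 169.9 × 2.03 × 16.2 = 5587 J
Total: 2689 + 56067 + 70509 + 382445 + 5587 = 517297 J = 517 kJ

q = 517 kJ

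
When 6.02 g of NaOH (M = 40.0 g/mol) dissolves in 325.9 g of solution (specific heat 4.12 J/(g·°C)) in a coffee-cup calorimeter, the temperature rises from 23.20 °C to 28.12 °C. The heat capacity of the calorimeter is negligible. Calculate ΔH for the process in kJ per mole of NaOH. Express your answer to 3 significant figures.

ΔH = -43.9 kJ/mol

|ΔT| = |28.12 − 23.20| = 4.92 °C
|q_surr| = (325.9 × 4.12) × 4.92 = 1342.708 × 4.92 = 6606 J
n(NaOH) = 6.02 / 40.0 = 0.1505 mol
Temperature rose, so q_rxn = −|q_surr| = -6.606 kJ
ΔH = q_rxn / n = -43.89 kJ/mol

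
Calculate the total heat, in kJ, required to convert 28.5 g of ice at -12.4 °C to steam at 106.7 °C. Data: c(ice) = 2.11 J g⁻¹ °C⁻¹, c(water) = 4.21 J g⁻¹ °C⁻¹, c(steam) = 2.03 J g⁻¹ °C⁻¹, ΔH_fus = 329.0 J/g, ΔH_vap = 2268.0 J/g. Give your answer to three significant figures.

q1 (heat ice -12.4→0.0 °C): 28.5 × 2.11 × 12.4 = 746 J
q2 (melt at 0 °C): 28.5 × 329.0 = 9377 J
q3 (heat water 0.0→100.0 °C): 28.5 × 4.21 × 100.0 = 11999 J
q4 (vaporize at 100 °C): 28.5 × 2268.0 = 64638 J
q5 (heat steam 100.0→106.7 °C): 28.5 × 2.03 × 6.7 = 388 J
Total: 746 + 9377 + 11999 + 64638 + 388 = 87148 J = 87.1 kJ

q = 87.1 kJ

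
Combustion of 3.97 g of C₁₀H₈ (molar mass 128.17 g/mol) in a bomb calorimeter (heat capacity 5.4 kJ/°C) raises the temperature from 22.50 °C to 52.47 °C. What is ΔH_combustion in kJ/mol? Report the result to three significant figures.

ΔT = 52.47 − 22.50 = 29.97 °C
q_cal = C_cal × ΔT = 5.4 × 29.97 = 161.838 kJ
n = 3.97 / 128.17 = 0.030974 mol
q_rxn = −q_cal = -161.838 kJ
ΔH = -161.838 / 0.030974 = -5224.96 kJ/mol

ΔH = -5220 kJ/mol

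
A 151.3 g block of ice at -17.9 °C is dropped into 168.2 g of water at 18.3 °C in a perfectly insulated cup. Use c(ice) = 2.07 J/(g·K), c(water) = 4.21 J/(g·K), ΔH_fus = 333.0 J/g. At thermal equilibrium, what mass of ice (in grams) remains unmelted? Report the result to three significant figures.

m_ice remaining = 129 g

Heat to warm all ice to 0 °C: 151.3×2.07×17.9 = 5606.1 J
Heat released by water cooling to 0 °C: 168.2×4.21×18.3 = 12959 J
12959 J < 5606.1 + 151.3×333.0 = 55989.0 J, so not all ice melts; final T = 0 °C.
Heat left for melting: 12959 − 5606.1 = 7352.9 J
Mass melted = 7352.9 / 333.0 = 22.08 g
Ice remaining = 151.3 − 22.08 = 129.22 g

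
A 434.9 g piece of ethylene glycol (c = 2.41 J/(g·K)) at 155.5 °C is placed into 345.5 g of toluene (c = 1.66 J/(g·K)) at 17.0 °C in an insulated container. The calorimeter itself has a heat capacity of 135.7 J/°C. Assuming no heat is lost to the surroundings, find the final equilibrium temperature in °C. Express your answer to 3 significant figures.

Heat lost by ethylene glycol = heat gained by toluene + calorimeter.
(434.9)(2.41)(155.5 − T) = [(345.5)(1.66) + 135.7](T − 17.0)
1048.109 (155.5 − T) = 709.23 (T − 17.0)
162980 − 1048.109 T = 709.23 T − 12057
175037 = 1757.339 T
T = 99.60 °C

T_f = 99.6 °C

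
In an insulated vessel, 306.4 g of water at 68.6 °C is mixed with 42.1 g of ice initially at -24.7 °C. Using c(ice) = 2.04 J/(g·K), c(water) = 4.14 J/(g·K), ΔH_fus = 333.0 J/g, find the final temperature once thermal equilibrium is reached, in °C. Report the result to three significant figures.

T_f = 49.1 °C

Heat to bring ice to 0 °C and melt it: q₁ = 42.1×2.04×24.7 + 42.1×333.0 = 16141 J
Heat the water can supply cooling to 0 °C: 306.4×4.14×68.6 = 87018.8 J > q₁, so all ice melts.
Energy balance: 306.4×4.14×(68.6 − T) = 16141 + 42.1×4.14×(T − 0)
1268.496(68.6 − T) = 16141 + 174.294 T
87018.8 − 16141 = 1442.790 T
T = 70877.8 / 1442.790 = 49.13 °C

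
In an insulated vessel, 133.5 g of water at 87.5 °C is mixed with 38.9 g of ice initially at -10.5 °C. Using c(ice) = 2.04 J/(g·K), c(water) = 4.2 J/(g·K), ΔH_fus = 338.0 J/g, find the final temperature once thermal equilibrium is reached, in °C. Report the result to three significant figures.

T_f = 48.4 °C

Heat to bring ice to 0 °C and melt it: q₁ = 38.9×2.04×10.5 + 38.9×338.0 = 13981 J
Heat the water can supply cooling to 0 °C: 133.5×4.2×87.5 = 49061.3 J > q₁, so all ice melts.
Energy balance: 133.5×4.2×(87.5 − T) = 13981 + 38.9×4.2×(T − 0)
560.7(87.5 − T) = 13981 + 163.38 T
49061.3 − 13981 = 724.08 T
T = 35080.3 / 724.08 = 48.448 °C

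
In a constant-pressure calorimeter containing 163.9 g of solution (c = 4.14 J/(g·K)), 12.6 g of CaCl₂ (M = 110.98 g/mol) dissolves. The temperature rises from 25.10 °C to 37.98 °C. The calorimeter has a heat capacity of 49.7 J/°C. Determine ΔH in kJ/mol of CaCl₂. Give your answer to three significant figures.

ΔH = -82.6 kJ/mol

|ΔT| = |37.98 − 25.10| = 12.88 °C
|q_surr| = (163.9 × 4.14 + 49.7) × 12.88 = 728.246 × 12.88 = 9380 J
n(CaCl₂) = 12.6 / 110.98 = 0.1135 mol
Temperature rose, so q_rxn = −|q_surr| = -9.380 kJ
ΔH = q_rxn / n = -82.64 kJ/mol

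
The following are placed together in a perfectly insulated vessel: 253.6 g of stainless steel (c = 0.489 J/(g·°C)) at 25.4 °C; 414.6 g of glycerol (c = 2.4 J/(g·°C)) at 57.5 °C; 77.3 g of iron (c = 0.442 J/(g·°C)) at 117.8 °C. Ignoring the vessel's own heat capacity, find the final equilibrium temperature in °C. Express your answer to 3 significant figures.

Σ mᵢcᵢ(T − Tᵢ) = 0  ⇒  T = Σ mᵢcᵢTᵢ / Σ mᵢcᵢ
Σ mᵢcᵢ = 253.6×0.489 + 414.6×2.4 + 77.3×0.442 = 1153.2170
Σ mᵢcᵢTᵢ = 124.0104×25.4 + 995.04×57.5 + 34.1666×117.8 = 64389
T = 64389 / 1153.2170 = 55.83 °C

T_f = 55.8 °C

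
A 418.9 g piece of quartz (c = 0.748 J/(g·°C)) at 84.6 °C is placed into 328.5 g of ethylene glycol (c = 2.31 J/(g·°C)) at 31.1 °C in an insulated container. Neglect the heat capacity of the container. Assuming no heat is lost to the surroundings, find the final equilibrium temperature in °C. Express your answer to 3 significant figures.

Heat lost by quartz = heat gained by ethylene glycol.
(418.9)(0.748)(84.6 − T) = (328.5)(2.31)(T − 31.1)
313.3372 (84.6 − T) = 758.835 (T − 31.1)
26508 − 313.3372 T = 758.835 T − 23600
50108 = 1072.1722 T
T = 46.74 °C

T_f = 46.7 °C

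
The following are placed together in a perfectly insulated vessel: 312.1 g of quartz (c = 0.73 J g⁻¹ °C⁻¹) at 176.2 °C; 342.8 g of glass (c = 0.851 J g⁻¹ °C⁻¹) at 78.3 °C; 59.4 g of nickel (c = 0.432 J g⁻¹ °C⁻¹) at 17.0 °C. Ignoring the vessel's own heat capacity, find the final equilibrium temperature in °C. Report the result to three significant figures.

T_f = 116 °C

Σ mᵢcᵢ(T − Tᵢ) = 0  ⇒  T = Σ mᵢcᵢTᵢ / Σ mᵢcᵢ
Σ mᵢcᵢ = 312.1×0.73 + 342.8×0.851 + 59.4×0.432 = 545.2166
Σ mᵢcᵢTᵢ = 227.833×176.2 + 291.7228×78.3 + 25.6608×17.0 = 63422
T = 63422 / 545.2166 = 116.3 °C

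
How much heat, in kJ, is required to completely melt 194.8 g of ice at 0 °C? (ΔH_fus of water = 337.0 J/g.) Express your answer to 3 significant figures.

q = 65.6 kJ

q = m × ΔH_fus = 194.8 × 337.0 = 65648 J = 65.6 kJ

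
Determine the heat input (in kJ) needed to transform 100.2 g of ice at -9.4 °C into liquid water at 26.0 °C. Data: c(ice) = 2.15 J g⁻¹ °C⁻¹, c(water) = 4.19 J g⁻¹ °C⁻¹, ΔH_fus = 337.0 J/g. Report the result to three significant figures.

q = 46.7 kJ

q1 (heat ice -9.4→0.0 °C): 100.2 × 2.15 × 9.4 = 2025 J
q2 (melt at 0 °C): 100.2 × 337.0 = 33767 J
q3 (heat water 0.0→26.0 °C): 100.2 × 4.19 × 26.0 = 10916 J
Total: 2025 + 33767 + 10916 = 46708 J = 46.7 kJ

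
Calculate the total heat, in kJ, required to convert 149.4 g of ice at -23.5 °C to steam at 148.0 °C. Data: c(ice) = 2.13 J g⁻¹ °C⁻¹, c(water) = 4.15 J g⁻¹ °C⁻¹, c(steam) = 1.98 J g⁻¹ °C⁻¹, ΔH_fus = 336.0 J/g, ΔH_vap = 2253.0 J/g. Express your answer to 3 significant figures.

q = 470 kJ

q1 (heat ice -23.5→0.0 °C): 149.4 × 2.13 × 23.5 = 7478 J
q2 (melt at 0 °C): 149.4 × 336.0 = 50198 J
q3 (heat water 0.0→100.0 °C): 149.4 × 4.15 × 100.0 = 62001 J
q4 (vaporize at 100 °C): 149.4 × 2253.0 = 336598 J
q5 (heat steam 100.0→148.0 °C): 149.4 × 1.98 × 48.0 = 14199 J
Total: 7478 + 50198 + 62001 + 336598 + 14199 = 470474 J = 470 kJ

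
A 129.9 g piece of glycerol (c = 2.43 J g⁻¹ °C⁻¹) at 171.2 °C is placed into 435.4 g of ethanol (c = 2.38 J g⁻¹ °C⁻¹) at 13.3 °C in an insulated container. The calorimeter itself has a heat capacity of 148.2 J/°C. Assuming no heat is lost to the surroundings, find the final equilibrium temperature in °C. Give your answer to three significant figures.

Heat lost by glycerol = heat gained by ethanol + calorimeter.
(129.9)(2.43)(171.2 − T) = [(435.4)(2.38) + 148.2](T − 13.3)
315.657 (171.2 − T) = 1184.452 (T − 13.3)
54040 − 315.657 T = 1184.452 T − 15753
69793 = 1500.109 T
T = 46.53 °C

T_f = 46.5 °C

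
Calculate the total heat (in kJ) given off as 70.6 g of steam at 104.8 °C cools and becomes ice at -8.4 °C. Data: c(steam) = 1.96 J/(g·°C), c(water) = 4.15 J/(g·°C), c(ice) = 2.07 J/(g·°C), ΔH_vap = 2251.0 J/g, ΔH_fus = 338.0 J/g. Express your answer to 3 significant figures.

q = 214 kJ

q1 (cool steam 104.8→100 °C): 70.6 × 1.96 × 4.8 = 664 J
q2 (condense at 100 °C): 70.6 × 2251.0 = 158921 J
q3 (cool water 100→0 °C): 70.6 × 4.15 × 100.0 = 29299 J
q4 (freeze at 0 °C): 70.6 × 338.0 = 23863 J
q5 (cool ice 0→-8.4 °C): 70.6 × 2.07 × 8.4 = 1228 J
Total: 664 + 158921 + 29299 + 23863 + 1228 = 213975 J = 214 kJ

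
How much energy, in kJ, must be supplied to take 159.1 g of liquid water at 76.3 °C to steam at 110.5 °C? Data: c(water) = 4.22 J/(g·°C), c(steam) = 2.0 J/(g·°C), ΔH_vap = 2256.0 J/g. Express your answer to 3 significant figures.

q1 (heat water 76.3→100.0 °C): 159.1 × 4.22 × 23.7 = 15912 J
q2 (vaporize at 100 °C): 159.1 × 2256.0 = 358930 J
q3 (heat steam 100.0→110.5 °C): 159.1 × 2.0 × 10.5 = 3341 J
Total: 15912 + 358930 + 3341 = 378183 J = 378 kJ

q = 378 kJ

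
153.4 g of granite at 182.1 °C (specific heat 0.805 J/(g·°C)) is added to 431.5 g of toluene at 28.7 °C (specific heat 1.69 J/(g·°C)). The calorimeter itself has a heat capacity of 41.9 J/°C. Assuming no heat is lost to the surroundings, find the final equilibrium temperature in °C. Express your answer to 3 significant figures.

Heat lost by granite = heat gained by toluene + calorimeter.
(153.4)(0.805)(182.1 − T) = [(431.5)(1.69) + 41.9](T − 28.7)
123.487 (182.1 − T) = 771.135 (T − 28.7)
22487 − 123.487 T = 771.135 T − 22132
44619 = 894.622 T
T = 49.87 °C

T_f = 49.9 °C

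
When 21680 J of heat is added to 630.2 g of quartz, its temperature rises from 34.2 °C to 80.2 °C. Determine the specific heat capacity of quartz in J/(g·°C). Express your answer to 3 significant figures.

c = q / (m ΔT) = 21680 / (630.2 × 46.0)
c = 21680 / 28989.2 = 0.748 J/(g·°C)

c = 0.748 J/(g·°C)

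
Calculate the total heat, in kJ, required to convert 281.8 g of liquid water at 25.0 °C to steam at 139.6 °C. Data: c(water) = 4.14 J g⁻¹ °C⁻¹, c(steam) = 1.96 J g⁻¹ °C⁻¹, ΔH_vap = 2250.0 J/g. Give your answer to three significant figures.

q = 743 kJ

q1 (heat water 25.0→100.0 °C): 281.8 × 4.14 × 75.0 = 87499 J
q2 (vaporize at 100 °C): 281.8 × 2250.0 = 634050 J
q3 (heat steam 100.0→139.6 °C): 281.8 × 1.96 × 39.6 = 21872 J
Total: 87499 + 634050 + 21872 = 743421 J = 743 kJ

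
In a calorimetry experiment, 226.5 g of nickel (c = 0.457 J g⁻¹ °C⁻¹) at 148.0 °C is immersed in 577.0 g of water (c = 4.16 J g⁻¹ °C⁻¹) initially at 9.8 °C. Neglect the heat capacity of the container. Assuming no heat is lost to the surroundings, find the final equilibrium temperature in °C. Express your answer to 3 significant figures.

Heat lost by nickel = heat gained by water.
(226.5)(0.457)(148.0 − T) = (577.0)(4.16)(T − 9.8)
103.5105 (148.0 − T) = 2400.32 (T − 9.8)
15320 − 103.5105 T = 2400.32 T − 23523
38843 = 2503.8305 T
T = 15.51 °C

T_f = 15.5 °C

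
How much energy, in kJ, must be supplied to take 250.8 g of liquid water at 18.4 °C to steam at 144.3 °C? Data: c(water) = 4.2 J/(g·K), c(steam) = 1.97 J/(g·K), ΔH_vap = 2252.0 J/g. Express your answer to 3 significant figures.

q1 (heat water 18.4→100.0 °C): 250.8 × 4.2 × 81.6 = 85954 J
q2 (vaporize at 100 °C): 250.8 × 2252.0 = 564802 J
q3 (heat steam 100.0→144.3 °C): 250.8 × 1.97 × 44.3 = 21888 J
Total: 85954 + 564802 + 21888 = 672644 J = 673 kJ

q = 673 kJ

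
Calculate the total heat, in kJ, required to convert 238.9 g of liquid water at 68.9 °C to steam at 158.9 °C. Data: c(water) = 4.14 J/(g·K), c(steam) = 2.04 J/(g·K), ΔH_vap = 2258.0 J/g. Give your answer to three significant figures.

q1 (heat water 68.9→100.0 °C): 238.9 × 4.14 × 31.1 = 30759 J
q2 (vaporize at 100 °C): 238.9 × 2258.0 = 539436 J
q3 (heat steam 100.0→158.9 °C): 238.9 × 2.04 × 58.9 = 28705 J
Total: 30759 + 539436 + 28705 = 598900 J = 599 kJ

q = 599 kJ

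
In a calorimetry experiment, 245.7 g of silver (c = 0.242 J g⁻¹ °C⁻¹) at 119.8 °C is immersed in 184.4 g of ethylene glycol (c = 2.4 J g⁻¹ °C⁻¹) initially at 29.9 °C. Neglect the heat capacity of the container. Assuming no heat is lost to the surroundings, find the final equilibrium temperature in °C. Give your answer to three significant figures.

Heat lost by silver = heat gained by ethylene glycol.
(245.7)(0.242)(119.8 − T) = (184.4)(2.4)(T − 29.9)
59.4594 (119.8 − T) = 442.56 (T − 29.9)
7123.2 − 59.4594 T = 442.56 T − 13233
20356.2 = 502.0194 T
T = 40.549 °C

T_f = 40.5 °C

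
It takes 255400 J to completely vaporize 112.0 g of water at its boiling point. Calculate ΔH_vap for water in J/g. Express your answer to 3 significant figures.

ΔH_vap = q / m = 255400 / 112.0 = 2280 J/g

ΔH_vap = 2280 J/g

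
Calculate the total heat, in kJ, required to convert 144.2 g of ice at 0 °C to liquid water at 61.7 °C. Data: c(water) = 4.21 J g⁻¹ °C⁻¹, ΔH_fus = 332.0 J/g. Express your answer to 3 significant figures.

q = 85.3 kJ

q1 (melt at 0 °C): 144.2 × 332.0 = 47874 J
q2 (heat water 0.0→61.7 °C): 144.2 × 4.21 × 61.7 = 37457 J
Total: 47874 + 37457 = 85331 J = 85.3 kJ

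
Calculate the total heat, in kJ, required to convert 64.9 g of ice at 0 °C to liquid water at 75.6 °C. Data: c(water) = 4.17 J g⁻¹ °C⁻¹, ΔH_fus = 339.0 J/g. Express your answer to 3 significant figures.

q1 (melt at 0 °C): 64.9 × 339.0 = 22001 J
q2 (heat water 0.0→75.6 °C): 64.9 × 4.17 × 75.6 = 20460 J
Total: 22001 + 20460 = 42461 J = 42.5 kJ

q = 42.5 kJ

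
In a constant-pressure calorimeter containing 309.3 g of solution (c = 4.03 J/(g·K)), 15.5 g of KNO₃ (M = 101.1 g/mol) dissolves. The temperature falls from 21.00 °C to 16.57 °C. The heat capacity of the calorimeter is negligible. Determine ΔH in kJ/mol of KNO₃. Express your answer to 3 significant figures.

|ΔT| = |16.57 − 21.00| = 4.43 °C
|q_surr| = (309.3 × 4.03) × 4.43 = 1246.479 × 4.43 = 5522 J
n(KNO₃) = 15.5 / 101.1 = 0.1533 mol
Temperature fell, so q_rxn = +|q_surr| = 5.522 kJ
ΔH = q_rxn / n = 36.02 kJ/mol

ΔH = 36.0 kJ/mol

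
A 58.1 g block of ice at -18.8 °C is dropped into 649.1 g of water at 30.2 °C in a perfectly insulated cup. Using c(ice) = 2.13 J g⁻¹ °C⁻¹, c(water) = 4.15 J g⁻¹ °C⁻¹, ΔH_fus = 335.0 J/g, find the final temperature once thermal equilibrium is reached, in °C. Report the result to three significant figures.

T_f = 20.3 °C

Heat to bring ice to 0 °C and melt it: q₁ = 58.1×2.13×18.8 + 58.1×335.0 = 21790 J
Heat the water can supply cooling to 0 °C: 649.1×4.15×30.2 = 81351.7 J > q₁, so all ice melts.
Energy balance: 649.1×4.15×(30.2 − T) = 21790 + 58.1×4.15×(T − 0)
2693.765(30.2 − T) = 21790 + 241.115 T
81351.7 − 21790 = 2934.880 T
T = 59561.7 / 2934.880 = 20.29 °C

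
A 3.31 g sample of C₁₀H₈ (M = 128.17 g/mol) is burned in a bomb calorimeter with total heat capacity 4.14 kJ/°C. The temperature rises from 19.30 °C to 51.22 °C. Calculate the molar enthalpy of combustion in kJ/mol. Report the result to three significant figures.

ΔH = -5120 kJ/mol

ΔT = 51.22 − 19.30 = 31.92 °C
q_cal = C_cal × ΔT = 4.14 × 31.92 = 132.1488 kJ
n = 3.31 / 128.17 = 0.02583 mol
q_rxn = −q_cal = -132.1488 kJ
ΔH = -132.1488 / 0.02583 = -5116 kJ/mol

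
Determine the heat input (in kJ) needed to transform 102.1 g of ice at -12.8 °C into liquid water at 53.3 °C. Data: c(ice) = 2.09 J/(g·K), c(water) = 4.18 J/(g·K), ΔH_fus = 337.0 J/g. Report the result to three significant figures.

q = 59.9 kJ

q1 (heat ice -12.8→0.0 °C): 102.1 × 2.09 × 12.8 = 2731 J
q2 (melt at 0 °C): 102.1 × 337.0 = 34408 J
q3 (heat water 0.0→53.3 °C): 102.1 × 4.18 × 53.3 = 22747 J
Total: 2731 + 34408 + 22747 = 59886 J = 59.9 kJ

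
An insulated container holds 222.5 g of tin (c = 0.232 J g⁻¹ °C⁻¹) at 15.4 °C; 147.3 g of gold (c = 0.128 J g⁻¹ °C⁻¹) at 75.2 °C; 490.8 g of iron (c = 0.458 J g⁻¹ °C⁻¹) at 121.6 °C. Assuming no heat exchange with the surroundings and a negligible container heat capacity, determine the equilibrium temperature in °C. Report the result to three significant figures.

T_f = 100 °C

Σ mᵢcᵢ(T − Tᵢ) = 0  ⇒  T = Σ mᵢcᵢTᵢ / Σ mᵢcᵢ
Σ mᵢcᵢ = 222.5×0.232 + 147.3×0.128 + 490.8×0.458 = 295.2608
Σ mᵢcᵢTᵢ = 51.62×15.4 + 18.8544×75.2 + 224.7864×121.6 = 29547
T = 29547 / 295.2608 = 100.1 °C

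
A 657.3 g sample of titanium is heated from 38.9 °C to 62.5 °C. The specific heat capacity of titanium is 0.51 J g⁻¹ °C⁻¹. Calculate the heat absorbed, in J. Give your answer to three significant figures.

q = m c ΔT = 657.3 × 0.51 × (62.5 − 38.9)
q = 657.3 × 0.51 × 23.6 = 7911 J

q = 7910 J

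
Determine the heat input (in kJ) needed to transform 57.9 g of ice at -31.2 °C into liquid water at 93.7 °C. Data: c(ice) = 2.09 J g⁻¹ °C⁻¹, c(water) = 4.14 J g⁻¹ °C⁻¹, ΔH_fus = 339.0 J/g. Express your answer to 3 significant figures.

q = 45.9 kJ

q1 (heat ice -31.2→0.0 °C): 57.9 × 2.09 × 31.2 = 3776 J
q2 (melt at 0 °C): 57.9 × 339.0 = 19628 J
q3 (heat water 0.0→93.7 °C): 57.9 × 4.14 × 93.7 = 22460 J
Total: 3776 + 19628 + 22460 = 45864 J = 45.9 kJ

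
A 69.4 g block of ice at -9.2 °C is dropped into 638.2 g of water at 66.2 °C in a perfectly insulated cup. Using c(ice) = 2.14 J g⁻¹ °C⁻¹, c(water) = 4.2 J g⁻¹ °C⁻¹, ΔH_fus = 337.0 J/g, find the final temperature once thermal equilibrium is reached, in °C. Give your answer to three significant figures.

Heat to bring ice to 0 °C and melt it: q₁ = 69.4×2.14×9.2 + 69.4×337.0 = 24754 J
Heat the water can supply cooling to 0 °C: 638.2×4.2×66.2 = 177445 J > q₁, so all ice melts.
Energy balance: 638.2×4.2×(66.2 − T) = 24754 + 69.4×4.2×(T − 0)
2680.44(66.2 − T) = 24754 + 291.48 T
177445 − 24754 = 2971.92 T
T = 152691 / 2971.92 = 51.38 °C

T_f = 51.4 °C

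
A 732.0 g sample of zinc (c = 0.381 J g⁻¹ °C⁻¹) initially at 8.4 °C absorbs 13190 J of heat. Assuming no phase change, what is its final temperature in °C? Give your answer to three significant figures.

T_f = 55.7 °C

ΔT = q / (m c) = 13190 / (732.0 × 0.381) = 47.29 °C
T_f = 8.4 + 47.29 = 55.69 °C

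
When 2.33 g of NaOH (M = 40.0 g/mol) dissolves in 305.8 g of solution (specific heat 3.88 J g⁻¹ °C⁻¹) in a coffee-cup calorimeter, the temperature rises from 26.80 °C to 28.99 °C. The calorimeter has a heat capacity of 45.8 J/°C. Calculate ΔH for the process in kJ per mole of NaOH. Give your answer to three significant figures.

ΔH = -46.3 kJ/mol

|ΔT| = |28.99 − 26.80| = 2.19 °C
|q_surr| = (305.8 × 3.88 + 45.8) × 2.19 = 1232.304 × 2.19 = 2699 J
n(NaOH) = 2.33 / 40.0 = 0.05825 mol
Temperature rose, so q_rxn = −|q_surr| = -2.699 kJ
ΔH = q_rxn / n = -46.33 kJ/mol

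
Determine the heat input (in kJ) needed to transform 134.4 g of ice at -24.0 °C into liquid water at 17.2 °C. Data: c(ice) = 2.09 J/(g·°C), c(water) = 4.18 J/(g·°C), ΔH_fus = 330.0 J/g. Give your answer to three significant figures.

q = 60.8 kJ

q1 (heat ice -24.0→0.0 °C): 134.4 × 2.09 × 24.0 = 6742 J
q2 (melt at 0 °C): 134.4 × 330.0 = 44352 J
q3 (heat water 0.0→17.2 °C): 134.4 × 4.18 × 17.2 = 9663 J
Total: 6742 + 44352 + 9663 = 60757 J = 60.8 kJ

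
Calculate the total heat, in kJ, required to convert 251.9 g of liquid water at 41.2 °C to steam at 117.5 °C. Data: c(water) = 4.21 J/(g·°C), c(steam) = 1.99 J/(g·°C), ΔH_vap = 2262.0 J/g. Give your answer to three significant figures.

q = 641 kJ

q1 (heat water 41.2→100.0 °C): 251.9 × 4.21 × 58.8 = 62357 J
q2 (vaporize at 100 °C): 251.9 × 2262.0 = 569798 J
q3 (heat steam 100.0→117.5 °C): 251.9 × 1.99 × 17.5 = 8772 J
Total: 62357 + 569798 + 8772 = 640927 J = 641 kJ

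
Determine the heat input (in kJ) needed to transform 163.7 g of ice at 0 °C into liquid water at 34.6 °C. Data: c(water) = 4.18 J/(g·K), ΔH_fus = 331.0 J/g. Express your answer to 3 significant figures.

q = 77.9 kJ

q1 (melt at 0 °C): 163.7 × 331.0 = 54185 J
q2 (heat water 0.0→34.6 °C): 163.7 × 4.18 × 34.6 = 23676 J
Total: 54185 + 23676 = 77861 J = 77.9 kJ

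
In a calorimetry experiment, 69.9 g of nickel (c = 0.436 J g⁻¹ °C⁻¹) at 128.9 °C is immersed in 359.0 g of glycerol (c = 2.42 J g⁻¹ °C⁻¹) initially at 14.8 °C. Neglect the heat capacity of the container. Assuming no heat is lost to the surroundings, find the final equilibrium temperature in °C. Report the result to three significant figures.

Heat lost by nickel = heat gained by glycerol.
(69.9)(0.436)(128.9 − T) = (359.0)(2.42)(T − 14.8)
30.4764 (128.9 − T) = 868.78 (T − 14.8)
3928.4 − 30.4764 T = 868.78 T − 12858
16786.4 = 899.2564 T
T = 18.67 °C

T_f = 18.7 °C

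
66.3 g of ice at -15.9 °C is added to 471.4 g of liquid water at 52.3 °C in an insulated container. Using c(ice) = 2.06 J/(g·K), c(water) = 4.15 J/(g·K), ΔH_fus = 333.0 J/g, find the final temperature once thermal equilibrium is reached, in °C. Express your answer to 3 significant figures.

Heat to bring ice to 0 °C and melt it: q₁ = 66.3×2.06×15.9 + 66.3×333.0 = 24249 J
Heat the water can supply cooling to 0 °C: 471.4×4.15×52.3 = 102315 J > q₁, so all ice melts.
Energy balance: 471.4×4.15×(52.3 − T) = 24249 + 66.3×4.15×(T − 0)
1956.31(52.3 − T) = 24249 + 275.145 T
102315 − 24249 = 2231.455 T
T = 78066 / 2231.455 = 34.98 °C

T_f = 35.0 °C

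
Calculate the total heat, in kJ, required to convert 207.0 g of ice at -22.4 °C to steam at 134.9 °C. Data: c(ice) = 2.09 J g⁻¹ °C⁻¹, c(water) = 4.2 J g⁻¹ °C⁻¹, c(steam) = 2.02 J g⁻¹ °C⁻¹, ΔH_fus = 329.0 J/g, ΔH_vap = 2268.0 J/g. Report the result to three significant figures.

q = 649 kJ

q1 (heat ice -22.4→0.0 °C): 207.0 × 2.09 × 22.4 = 9691 J
q2 (melt at 0 °C): 207.0 × 329.0 = 68103 J
q3 (heat water 0.0→100.0 °C): 207.0 × 4.2 × 100.0 = 86940 J
q4 (vaporize at 100 °C): 207.0 × 2268.0 = 469476 J
q5 (heat steam 100.0→134.9 °C): 207.0 × 2.02 × 34.9 = 14593 J
Total: 9691 + 68103 + 86940 + 469476 + 14593 = 648803 J = 649 kJ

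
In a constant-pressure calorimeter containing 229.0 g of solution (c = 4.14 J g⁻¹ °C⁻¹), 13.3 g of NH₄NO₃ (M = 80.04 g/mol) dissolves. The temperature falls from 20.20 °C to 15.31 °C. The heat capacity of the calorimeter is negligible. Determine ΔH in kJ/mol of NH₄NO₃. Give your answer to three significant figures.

|ΔT| = |15.31 − 20.20| = 4.89 °C
|q_surr| = (229.0 × 4.14) × 4.89 = 948.06 × 4.89 = 4636 J
n(NH₄NO₃) = 13.3 / 80.04 = 0.1662 mol
Temperature fell, so q_rxn = +|q_surr| = 4.636 kJ
ΔH = q_rxn / n = 27.89 kJ/mol

ΔH = 27.9 kJ/mol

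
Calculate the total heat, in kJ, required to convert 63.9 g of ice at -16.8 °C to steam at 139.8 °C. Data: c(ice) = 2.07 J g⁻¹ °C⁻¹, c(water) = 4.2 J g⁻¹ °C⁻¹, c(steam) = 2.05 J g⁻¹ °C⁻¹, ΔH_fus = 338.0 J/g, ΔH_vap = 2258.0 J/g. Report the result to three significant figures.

q = 200 kJ

q1 (heat ice -16.8→0.0 °C): 63.9 × 2.07 × 16.8 = 2222 J
q2 (melt at 0 °C): 63.9 × 338.0 = 21598 J
q3 (heat water 0.0→100.0 °C): 63.9 × 4.2 × 100.0 = 26838 J
q4 (vaporize at 100 °C): 63.9 × 2258.0 = 144286 J
q5 (heat steam 100.0→139.8 °C): 63.9 × 2.05 × 39.8 = 5214 J
Total: 2222 + 21598 + 26838 + 144286 + 5214 = 200158 J = 200 kJ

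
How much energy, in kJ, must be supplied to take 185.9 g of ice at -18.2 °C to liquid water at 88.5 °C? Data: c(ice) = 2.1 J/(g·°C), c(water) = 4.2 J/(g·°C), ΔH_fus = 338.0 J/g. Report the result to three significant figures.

q = 139 kJ

q1 (heat ice -18.2→0.0 °C): 185.9 × 2.1 × 18.2 = 7105 J
q2 (melt at 0 °C): 185.9 × 338.0 = 62834 J
q3 (heat water 0.0→88.5 °C): 185.9 × 4.2 × 88.5 = 69099 J
Total: 7105 + 62834 + 69099 = 139038 J = 139 kJ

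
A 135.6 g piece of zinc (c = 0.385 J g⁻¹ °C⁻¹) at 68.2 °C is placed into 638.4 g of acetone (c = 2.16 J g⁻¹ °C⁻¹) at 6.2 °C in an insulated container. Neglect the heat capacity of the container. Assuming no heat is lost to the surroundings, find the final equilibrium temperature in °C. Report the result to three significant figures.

T_f = 8.46 °C

Heat lost by zinc = heat gained by acetone.
(135.6)(0.385)(68.2 − T) = (638.4)(2.16)(T − 6.2)
52.206 (68.2 − T) = 1378.944 (T − 6.2)
3560.4 − 52.206 T = 1378.944 T − 8549.5
12109.9 = 1431.150 T
T = 8.462 °C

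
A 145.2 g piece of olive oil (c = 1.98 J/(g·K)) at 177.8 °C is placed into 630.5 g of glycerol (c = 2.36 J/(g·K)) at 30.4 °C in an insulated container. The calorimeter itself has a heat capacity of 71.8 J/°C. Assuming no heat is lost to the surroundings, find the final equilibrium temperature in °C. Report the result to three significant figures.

Heat lost by olive oil = heat gained by glycerol + calorimeter.
(145.2)(1.98)(177.8 − T) = [(630.5)(2.36) + 71.8](T − 30.4)
287.496 (177.8 − T) = 1559.78 (T − 30.4)
51117 − 287.496 T = 1559.78 T − 47417
98534 = 1847.276 T
T = 53.34 °C

T_f = 53.3 °C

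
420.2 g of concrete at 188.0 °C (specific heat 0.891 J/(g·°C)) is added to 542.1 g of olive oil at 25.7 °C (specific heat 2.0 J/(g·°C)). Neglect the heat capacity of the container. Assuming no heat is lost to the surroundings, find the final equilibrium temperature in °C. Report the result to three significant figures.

T_f = 67.4 °C

Heat lost by concrete = heat gained by olive oil.
(420.2)(0.891)(188.0 − T) = (542.1)(2.0)(T − 25.7)
374.3982 (188.0 − T) = 1084.2 (T − 25.7)
70387 − 374.3982 T = 1084.2 T − 27864
98251 = 1458.5982 T
T = 67.36 °C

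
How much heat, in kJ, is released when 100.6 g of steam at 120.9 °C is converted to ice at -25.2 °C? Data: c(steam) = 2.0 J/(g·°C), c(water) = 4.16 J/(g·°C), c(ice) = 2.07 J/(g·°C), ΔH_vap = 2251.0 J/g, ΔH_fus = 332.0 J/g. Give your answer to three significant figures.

q = 311 kJ

q1 (cool steam 120.9→100 °C): 100.6 × 2.0 × 20.9 = 4205 J
q2 (condense at 100 °C): 100.6 × 2251.0 = 226451 J
q3 (cool water 100→0 °C): 100.6 × 4.16 × 100.0 = 41850 J
q4 (freeze at 0 °C): 100.6 × 332.0 = 33399 J
q5 (cool ice 0→-25.2 °C): 100.6 × 2.07 × 25.2 = 5248 J
Total: 4205 + 226451 + 41850 + 33399 + 5248 = 311153 J = 311 kJ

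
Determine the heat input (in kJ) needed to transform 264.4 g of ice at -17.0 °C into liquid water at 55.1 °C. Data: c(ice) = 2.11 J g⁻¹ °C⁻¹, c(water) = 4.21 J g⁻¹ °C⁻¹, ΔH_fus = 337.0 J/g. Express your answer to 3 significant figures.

q = 160 kJ

q1 (heat ice -17.0→0.0 °C): 264.4 × 2.11 × 17.0 = 9484 J
q2 (melt at 0 °C): 264.4 × 337.0 = 89103 J
q3 (heat water 0.0→55.1 °C): 264.4 × 4.21 × 55.1 = 61333 J
Total: 9484 + 89103 + 61333 = 159920 J = 160 kJ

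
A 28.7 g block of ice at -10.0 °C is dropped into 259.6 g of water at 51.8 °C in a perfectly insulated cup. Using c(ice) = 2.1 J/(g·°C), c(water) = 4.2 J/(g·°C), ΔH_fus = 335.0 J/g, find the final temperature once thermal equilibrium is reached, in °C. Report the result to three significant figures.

T_f = 38.2 °C

Heat to bring ice to 0 °C and melt it: q₁ = 28.7×2.1×10.0 + 28.7×335.0 = 10217 J
Heat the water can supply cooling to 0 °C: 259.6×4.2×51.8 = 56478.6 J > q₁, so all ice melts.
Energy balance: 259.6×4.2×(51.8 − T) = 10217 + 28.7×4.2×(T − 0)
1090.32(51.8 − T) = 10217 + 120.54 T
56478.6 − 10217 = 1210.86 T
T = 46261.6 / 1210.86 = 38.21 °C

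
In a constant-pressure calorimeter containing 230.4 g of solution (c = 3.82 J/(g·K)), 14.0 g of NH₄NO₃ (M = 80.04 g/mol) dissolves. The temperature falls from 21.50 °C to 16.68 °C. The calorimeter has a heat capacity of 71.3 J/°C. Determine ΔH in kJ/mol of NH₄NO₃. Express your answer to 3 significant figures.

ΔH = 26.2 kJ/mol

|ΔT| = |16.68 − 21.50| = 4.82 °C
|q_surr| = (230.4 × 3.82 + 71.3) × 4.82 = 951.428 × 4.82 = 4586 J
n(NH₄NO₃) = 14.0 / 80.04 = 0.1749 mol
Temperature fell, so q_rxn = +|q_surr| = 4.586 kJ
ΔH = q_rxn / n = 26.22 kJ/mol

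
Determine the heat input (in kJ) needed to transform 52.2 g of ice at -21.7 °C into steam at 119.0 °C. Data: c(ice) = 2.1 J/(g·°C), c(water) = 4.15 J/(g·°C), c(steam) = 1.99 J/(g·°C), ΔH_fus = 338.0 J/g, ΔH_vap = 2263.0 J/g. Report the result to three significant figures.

q1 (heat ice -21.7→0.0 °C): 52.2 × 2.1 × 21.7 = 2379 J
q2 (melt at 0 °C): 52.2 × 338.0 = 17644 J
q3 (heat water 0.0→100.0 °C): 52.2 × 4.15 × 100.0 = 21663 J
q4 (vaporize at 100 °C): 52.2 × 2263.0 = 118129 J
q5 (heat steam 100.0→119.0 °C): 52.2 × 1.99 × 19.0 = 1974 J
Total: 2379 + 17644 + 21663 + 118129 + 1974 = 161789 J = 162 kJ

q = 162 kJ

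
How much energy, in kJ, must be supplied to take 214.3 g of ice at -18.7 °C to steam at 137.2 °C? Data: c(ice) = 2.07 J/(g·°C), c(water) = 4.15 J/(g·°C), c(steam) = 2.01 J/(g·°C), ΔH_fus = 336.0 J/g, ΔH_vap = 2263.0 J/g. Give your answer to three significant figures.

q = 670 kJ

q1 (heat ice -18.7→0.0 °C): 214.3 × 2.07 × 18.7 = 8295 J
q2 (melt at 0 °C): 214.3 × 336.0 = 72005 J
q3 (heat water 0.0→100.0 °C): 214.3 × 4.15 × 100.0 = 88935 J
q4 (vaporize at 100 °C): 214.3 × 2263.0 = 484961 J
q5 (heat steam 100.0→137.2 °C): 214.3 × 2.01 × 37.2 = 16024 J
Total: 8295 + 72005 + 88935 + 484961 + 16024 = 670220 J = 670 kJ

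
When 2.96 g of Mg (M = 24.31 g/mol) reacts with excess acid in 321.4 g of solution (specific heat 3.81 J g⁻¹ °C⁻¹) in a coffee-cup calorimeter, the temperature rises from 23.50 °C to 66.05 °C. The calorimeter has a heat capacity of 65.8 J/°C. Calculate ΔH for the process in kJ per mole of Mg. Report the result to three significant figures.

ΔH = -451 kJ/mol

|ΔT| = |66.05 − 23.50| = 42.55 °C
|q_surr| = (321.4 × 3.81 + 65.8) × 42.55 = 1290.334 × 42.55 = 54900 J
n(Mg) = 2.96 / 24.31 = 0.1218 mol
Temperature rose, so q_rxn = −|q_surr| = -54.90 kJ
ΔH = q_rxn / n = -450.7 kJ/mol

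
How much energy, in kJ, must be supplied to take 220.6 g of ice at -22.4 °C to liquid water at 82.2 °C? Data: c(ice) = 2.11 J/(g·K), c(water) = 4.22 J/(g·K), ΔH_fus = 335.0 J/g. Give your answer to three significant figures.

q1 (heat ice -22.4→0.0 °C): 220.6 × 2.11 × 22.4 = 10426 J
q2 (melt at 0 °C): 220.6 × 335.0 = 73901 J
q3 (heat water 0.0→82.2 °C): 220.6 × 4.22 × 82.2 = 76523 J
Total: 10426 + 73901 + 76523 = 160850 J = 161 kJ

q = 161 kJ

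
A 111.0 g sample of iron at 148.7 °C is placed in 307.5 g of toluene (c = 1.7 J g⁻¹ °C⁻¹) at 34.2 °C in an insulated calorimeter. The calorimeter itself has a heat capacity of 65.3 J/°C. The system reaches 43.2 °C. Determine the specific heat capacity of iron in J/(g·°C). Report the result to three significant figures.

q_gained = (307.5 × 1.7 + 65.3) × (43.2 − 34.2) = 5292 J
q_lost = 111.0 × c × (148.7 − 43.2) = 11710.5 c
Set equal: c = 5292 / 11710.5 = 0.452 J/(g·°C)

c = 0.452 J/(g·°C)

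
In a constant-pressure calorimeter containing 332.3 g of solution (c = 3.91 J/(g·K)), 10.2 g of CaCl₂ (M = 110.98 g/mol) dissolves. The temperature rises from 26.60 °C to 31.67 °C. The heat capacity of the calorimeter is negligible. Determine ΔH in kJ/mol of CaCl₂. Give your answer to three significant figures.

|ΔT| = |31.67 − 26.60| = 5.07 °C
|q_surr| = (332.3 × 3.91) × 5.07 = 1299.293 × 5.07 = 6587 J
n(CaCl₂) = 10.2 / 110.98 = 0.09191 mol
Temperature rose, so q_rxn = −|q_surr| = -6.587 kJ
ΔH = q_rxn / n = -71.67 kJ/mol

ΔH = -71.7 kJ/mol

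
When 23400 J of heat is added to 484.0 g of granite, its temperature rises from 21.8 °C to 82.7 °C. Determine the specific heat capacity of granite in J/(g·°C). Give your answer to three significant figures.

c = 0.794 J/(g·°C)

c = q / (m ΔT) = 23400 / (484.0 × 60.9)
c = 23400 / 29475.6 = 0.794 J/(g·°C)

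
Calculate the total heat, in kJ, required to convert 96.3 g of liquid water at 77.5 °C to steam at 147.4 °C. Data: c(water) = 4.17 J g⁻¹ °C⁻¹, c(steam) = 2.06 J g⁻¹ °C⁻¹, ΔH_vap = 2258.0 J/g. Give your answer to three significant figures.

q1 (heat water 77.5→100.0 °C): 96.3 × 4.17 × 22.5 = 9035 J
q2 (vaporize at 100 °C): 96.3 × 2258.0 = 217445 J
q3 (heat steam 100.0→147.4 °C): 96.3 × 2.06 × 47.4 = 9403 J
Total: 9035 + 217445 + 9403 = 235883 J = 236 kJ

q = 236 kJ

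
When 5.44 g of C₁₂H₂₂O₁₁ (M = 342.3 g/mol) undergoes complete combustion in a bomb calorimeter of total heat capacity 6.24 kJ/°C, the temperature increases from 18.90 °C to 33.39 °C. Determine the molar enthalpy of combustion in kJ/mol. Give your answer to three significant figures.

ΔT = 33.39 − 18.90 = 14.49 °C
q_cal = C_cal × ΔT = 6.24 × 14.49 = 90.4176 kJ
n = 5.44 / 342.3 = 0.01589 mol
q_rxn = −q_cal = -90.4176 kJ
ΔH = -90.4176 / 0.01589 = -5690 kJ/mol

ΔH = -5690 kJ/mol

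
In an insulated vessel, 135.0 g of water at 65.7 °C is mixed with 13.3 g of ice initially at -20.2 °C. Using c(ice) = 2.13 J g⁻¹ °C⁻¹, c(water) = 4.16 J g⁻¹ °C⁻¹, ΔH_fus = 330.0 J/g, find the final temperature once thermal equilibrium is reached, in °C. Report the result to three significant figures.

Heat to bring ice to 0 °C and melt it: q₁ = 13.3×2.13×20.2 + 13.3×330.0 = 4961.2 J
Heat the water can supply cooling to 0 °C: 135.0×4.16×65.7 = 36897.1 J > q₁, so all ice melts.
Energy balance: 135.0×4.16×(65.7 − T) = 4961.2 + 13.3×4.16×(T − 0)
561.6(65.7 − T) = 4961.2 + 55.328 T
36897.1 − 4961.2 = 616.928 T
T = 31935.9 / 616.928 = 51.77 °C

T_f = 51.8 °C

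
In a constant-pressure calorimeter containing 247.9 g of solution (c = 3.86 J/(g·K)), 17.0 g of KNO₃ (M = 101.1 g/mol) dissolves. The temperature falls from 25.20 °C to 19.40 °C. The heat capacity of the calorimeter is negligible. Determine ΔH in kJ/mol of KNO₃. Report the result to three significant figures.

|ΔT| = |19.40 − 25.20| = 5.80 °C
|q_surr| = (247.9 × 3.86) × 5.80 = 956.894 × 5.80 = 5550 J
n(KNO₃) = 17.0 / 101.1 = 0.1682 mol
Temperature fell, so q_rxn = +|q_surr| = 5.550 kJ
ΔH = q_rxn / n = 33.00 kJ/mol

ΔH = 33.0 kJ/mol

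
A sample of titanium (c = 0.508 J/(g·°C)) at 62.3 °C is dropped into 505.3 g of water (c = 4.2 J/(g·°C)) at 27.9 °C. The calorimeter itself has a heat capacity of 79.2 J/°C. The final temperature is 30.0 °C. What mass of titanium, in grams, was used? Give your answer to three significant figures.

m = 282 g

q_gained = (505.3 × 4.2 + 79.2) × (30.0 − 27.9) = 4623 J
q_lost = m × 0.508 × (62.3 − 30.0) = 16.4084 m
m = 4623 / 16.4084 = 282 g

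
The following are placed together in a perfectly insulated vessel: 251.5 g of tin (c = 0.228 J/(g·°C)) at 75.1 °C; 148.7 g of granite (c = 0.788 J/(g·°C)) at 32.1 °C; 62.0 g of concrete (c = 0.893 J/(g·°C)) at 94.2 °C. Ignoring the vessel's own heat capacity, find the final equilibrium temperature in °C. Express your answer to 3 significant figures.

Σ mᵢcᵢ(T − Tᵢ) = 0  ⇒  T = Σ mᵢcᵢTᵢ / Σ mᵢcᵢ
Σ mᵢcᵢ = 251.5×0.228 + 148.7×0.788 + 62.0×0.893 = 229.8836
Σ mᵢcᵢTᵢ = 57.342×75.1 + 117.1756×32.1 + 55.366×94.2 = 13283
T = 13283 / 229.8836 = 57.78 °C

T_f = 57.8 °C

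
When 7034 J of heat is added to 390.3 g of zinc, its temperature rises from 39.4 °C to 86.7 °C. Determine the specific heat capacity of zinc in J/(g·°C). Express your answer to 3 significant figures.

c = q / (m ΔT) = 7034 / (390.3 × 47.3)
c = 7034 / 18461.19 = 0.381 J/(g·°C)

c = 0.381 J/(g·°C)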